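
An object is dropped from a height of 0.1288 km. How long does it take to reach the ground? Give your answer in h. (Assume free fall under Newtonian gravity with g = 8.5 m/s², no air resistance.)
t = √(2h/g) (with unit conversion) = 0.001529 h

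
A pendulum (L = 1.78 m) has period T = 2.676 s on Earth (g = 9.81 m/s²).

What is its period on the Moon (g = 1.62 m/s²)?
T = 2π√(L/g), so T_moon/T_earth = √(g_earth/g_moon)
T_moon = 2π√(1.78/1.62) = 6.586 s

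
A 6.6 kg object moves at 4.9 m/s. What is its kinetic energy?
KE = ½mv² = ½×6.6×4.9² = 79.233 J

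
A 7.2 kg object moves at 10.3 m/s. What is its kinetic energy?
KE = ½mv² = ½×7.2×10.3² = 381.924 J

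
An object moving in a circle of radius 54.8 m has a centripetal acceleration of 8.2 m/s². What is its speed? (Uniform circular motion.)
v = √(a_c × r) = √(8.2 × 54.8) = 21.2 m/s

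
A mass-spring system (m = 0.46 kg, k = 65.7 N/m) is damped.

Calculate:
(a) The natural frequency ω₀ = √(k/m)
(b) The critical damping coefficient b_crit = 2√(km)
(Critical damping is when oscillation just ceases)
ω₀ = √(k/m) = √(65.7/0.46) = 11.95 rad/s
b_crit = 2√(km) = 2√(65.7×0.46) = 10.99 kg/s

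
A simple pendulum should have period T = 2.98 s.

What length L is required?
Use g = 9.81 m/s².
T = 2π√(L/g) → L = g(T/2π)² = 9.81×(2.98/2π)² = 2.207 m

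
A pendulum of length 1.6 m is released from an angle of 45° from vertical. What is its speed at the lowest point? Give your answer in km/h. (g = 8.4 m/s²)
h = L(1 − cosθ) = 1.6×(1 − cos45°) = 0.4686 m
v = √(2gh) = √(2×8.4×0.4686) = 2.806 m/s = 10.1 km/h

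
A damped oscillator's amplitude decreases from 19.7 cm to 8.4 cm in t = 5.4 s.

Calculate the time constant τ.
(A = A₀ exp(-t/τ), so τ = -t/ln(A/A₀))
A/A₀ = 8.4/19.7 = 0.4264; ln(A/A₀) = -0.8524
τ = −t/ln(A/A₀) = −5.4/-0.8524 = 6.335 s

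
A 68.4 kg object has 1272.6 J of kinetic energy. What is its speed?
KE = ½mv² → v = √(2KE/m) = √(2×1272.6/68.4) = 6.1 m/s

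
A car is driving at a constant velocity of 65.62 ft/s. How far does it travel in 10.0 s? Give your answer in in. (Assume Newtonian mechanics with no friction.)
d = vt (with unit conversion) = 7874.0 in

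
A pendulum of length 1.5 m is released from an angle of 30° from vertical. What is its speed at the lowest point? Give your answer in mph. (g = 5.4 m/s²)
h = L(1 − cosθ) = 1.5×(1 − cos30°) = 0.201 m
v = √(2gh) = √(2×5.4×0.201) = 1.473 m/s = 3.296 mph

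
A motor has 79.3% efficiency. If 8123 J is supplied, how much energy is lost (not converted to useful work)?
W_out = η × W_in = 0.793×8123 = 6441.5 J
W_lost = W_in − W_out = 8123 − 6441.5 = 1681.5 J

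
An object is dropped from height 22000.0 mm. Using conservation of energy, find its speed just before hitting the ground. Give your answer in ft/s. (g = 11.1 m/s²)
mgh = ½mv² → v = √(2gh) = √(2×11.1×22) = 22.1 m/s = 72.51 ft/s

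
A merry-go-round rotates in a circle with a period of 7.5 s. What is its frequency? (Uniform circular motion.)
f = 1/T = 1/7.5 = 0.1333 Hz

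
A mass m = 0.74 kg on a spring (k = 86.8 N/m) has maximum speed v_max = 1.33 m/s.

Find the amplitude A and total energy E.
½mv²_max = ½kA² → A = v_max√(m/k) = 1.33×√(0.74/86.8) = 0.1228 m = 12.28 cm
E = ½mv²_max = ½×0.74×1.33² = 0.6545 J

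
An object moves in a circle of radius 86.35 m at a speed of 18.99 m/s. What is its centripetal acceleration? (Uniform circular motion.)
a_c = v²/r = 18.99²/86.35 = 360.62/86.35 = 4.18 m/s²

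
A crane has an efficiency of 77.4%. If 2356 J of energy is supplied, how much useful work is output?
W_out = η × W_in = 0.774 × 2356 = 1823.5 J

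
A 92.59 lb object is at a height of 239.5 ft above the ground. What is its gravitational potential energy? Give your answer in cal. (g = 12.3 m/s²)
PE = mgh = 42 kg × 12.3 m/s² × 73 m = 3.771e+04 J = 9013.0 cal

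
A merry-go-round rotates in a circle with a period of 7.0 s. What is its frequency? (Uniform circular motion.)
f = 1/T = 1/7.0 = 0.1429 Hz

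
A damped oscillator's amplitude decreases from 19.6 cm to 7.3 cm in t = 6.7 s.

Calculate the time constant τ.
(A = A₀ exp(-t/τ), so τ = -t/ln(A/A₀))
A/A₀ = 7.3/19.6 = 0.3724; ln(A/A₀) = -0.9877
τ = −t/ln(A/A₀) = −6.7/-0.9877 = 6.784 s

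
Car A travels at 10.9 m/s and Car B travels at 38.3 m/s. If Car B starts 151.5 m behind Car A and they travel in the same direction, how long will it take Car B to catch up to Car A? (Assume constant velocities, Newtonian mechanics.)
Relative speed: v_rel = 38.3 - 10.9 = 27.4 m/s
Time to catch: t = d₀/v_rel = 151.5/27.4 = 5.53 s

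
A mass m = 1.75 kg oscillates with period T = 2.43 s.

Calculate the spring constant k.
T = 2π√(m/k) → k = m(2π/T)² = 1.75×(2π/2.43)² = 11.7 N/m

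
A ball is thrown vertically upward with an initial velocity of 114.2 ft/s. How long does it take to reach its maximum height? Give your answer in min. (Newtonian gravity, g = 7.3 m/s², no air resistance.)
t_up = v₀/g (with unit conversion) = 0.07947 min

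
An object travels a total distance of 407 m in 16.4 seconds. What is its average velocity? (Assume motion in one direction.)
v_avg = Δd / Δt = 407 / 16.4 = 24.82 m/s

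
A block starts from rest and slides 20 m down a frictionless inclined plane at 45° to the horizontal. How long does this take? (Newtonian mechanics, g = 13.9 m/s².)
a = g sin(θ) = 13.9 × sin(45°) = 9.83 m/s²
t = √(2d/a) = √(2 × 20 / 9.83) = 2.02 s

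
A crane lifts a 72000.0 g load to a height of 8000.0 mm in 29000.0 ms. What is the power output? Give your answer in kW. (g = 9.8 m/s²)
W = mgh = 72×9.8×8 = 5645 J
P = W/t = 5645/29 = 194.6 W = 0.1946 kW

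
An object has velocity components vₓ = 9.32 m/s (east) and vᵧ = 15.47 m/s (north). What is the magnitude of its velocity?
|v| = √(vₓ² + vᵧ²) = √(9.32² + 15.47²) = √(326.183) = 18.06 m/s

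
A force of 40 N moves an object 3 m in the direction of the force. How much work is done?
W = Fd = 40×3 = 120.0 J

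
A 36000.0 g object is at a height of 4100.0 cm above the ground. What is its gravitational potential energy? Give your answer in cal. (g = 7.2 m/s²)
PE = mgh = 36 kg × 7.2 m/s² × 41 m = 1.063e+04 J = 2540.0 cal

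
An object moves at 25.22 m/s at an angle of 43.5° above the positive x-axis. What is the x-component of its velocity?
vₓ = v cos(θ) = 25.22 × cos(43.5°) = 18.29 m/s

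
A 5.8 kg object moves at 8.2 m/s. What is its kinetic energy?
KE = ½mv² = ½×5.8×8.2² = 194.996 J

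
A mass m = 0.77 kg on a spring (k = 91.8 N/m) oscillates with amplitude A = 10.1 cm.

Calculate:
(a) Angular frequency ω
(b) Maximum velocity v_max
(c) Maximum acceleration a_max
ω = √(k/m) = √(91.8/0.77) = 10.92 rad/s
v_max = ωA = 10.92×0.101 = 1.103 m/s
a_max = ω²A = 10.92²×0.101 = 12.04 m/s²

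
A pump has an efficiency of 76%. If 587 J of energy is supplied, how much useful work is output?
W_out = η × W_in = 0.76 × 587 = 446.12 J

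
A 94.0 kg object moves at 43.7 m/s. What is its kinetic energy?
KE = ½mv² = ½×94.0×43.7² = 89755.43 J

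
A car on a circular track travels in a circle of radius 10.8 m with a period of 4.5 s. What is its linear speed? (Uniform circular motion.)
v = 2πr/T = 2π×10.8/4.5 = 15.08 m/s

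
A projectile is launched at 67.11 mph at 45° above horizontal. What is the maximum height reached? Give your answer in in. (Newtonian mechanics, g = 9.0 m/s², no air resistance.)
H = v₀²sin²(θ)/(2g) (with unit conversion) = 984.3 in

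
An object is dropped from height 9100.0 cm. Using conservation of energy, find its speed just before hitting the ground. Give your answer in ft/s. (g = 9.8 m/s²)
mgh = ½mv² → v = √(2gh) = √(2×9.8×91) = 42.23 m/s = 138.6 ft/s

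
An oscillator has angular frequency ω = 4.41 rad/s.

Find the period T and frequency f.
T = 2π/ω = 2π/4.41 = 1.425 s; f = ω/2π = 0.7019 Hz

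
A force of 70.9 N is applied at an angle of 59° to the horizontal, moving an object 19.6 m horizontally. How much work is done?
W = Fd cosθ = 70.9×19.6×cos(59°) = 715.72 J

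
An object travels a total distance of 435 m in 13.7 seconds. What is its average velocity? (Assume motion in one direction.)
v_avg = Δd / Δt = 435 / 13.7 = 31.75 m/s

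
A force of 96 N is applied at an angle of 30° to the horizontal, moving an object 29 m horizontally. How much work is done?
W = Fd cosθ = 96×29×cos(30°) = 2411.0 J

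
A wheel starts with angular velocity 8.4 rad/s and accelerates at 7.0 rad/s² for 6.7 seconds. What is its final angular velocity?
ω = ω₀ + αt = 8.4 + 7.0 × 6.7 = 55.3 rad/s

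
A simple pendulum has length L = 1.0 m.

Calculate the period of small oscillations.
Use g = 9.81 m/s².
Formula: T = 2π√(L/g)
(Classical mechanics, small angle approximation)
T = 2π√(L/g) = 2π√(1.0/9.81) = 2.006 s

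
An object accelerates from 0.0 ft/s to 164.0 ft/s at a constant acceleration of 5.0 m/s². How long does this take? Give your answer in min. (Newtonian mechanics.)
t = (v - v₀)/a (with unit conversion) = 0.1666 min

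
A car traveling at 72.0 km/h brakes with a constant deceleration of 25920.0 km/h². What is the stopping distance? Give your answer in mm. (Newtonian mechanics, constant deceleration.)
d = v₀² / (2a) (with unit conversion) = 100000.0 mm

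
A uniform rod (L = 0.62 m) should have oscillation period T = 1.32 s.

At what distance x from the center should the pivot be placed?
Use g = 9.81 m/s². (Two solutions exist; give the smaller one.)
T = 2π√((L²/12 + x²)/(gx)). Let c = T²g/(4π²) = 0.433.
x² − cx + L²/12 = 0 → x = (c − √(c² − L²/3))/2 = 0.0947 m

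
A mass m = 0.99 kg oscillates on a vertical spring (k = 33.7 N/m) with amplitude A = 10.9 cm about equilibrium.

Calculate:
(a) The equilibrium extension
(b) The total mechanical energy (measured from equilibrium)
x_eq = mg/k = 0.99×9.81/33.7 = 0.2882 m = 28.82 cm
E = ½kA² = ½×33.7×(0.109)² = 0.2002 J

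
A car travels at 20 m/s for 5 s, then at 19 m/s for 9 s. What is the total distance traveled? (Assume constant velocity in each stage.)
d₁ = v₁t₁ = 20 × 5 = 100 m
d₂ = v₂t₂ = 19 × 9 = 171 m
d_total = 100 + 171 = 271 m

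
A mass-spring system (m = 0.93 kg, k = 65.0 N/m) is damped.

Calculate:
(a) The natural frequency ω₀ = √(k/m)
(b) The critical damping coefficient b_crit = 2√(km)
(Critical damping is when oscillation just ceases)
ω₀ = √(k/m) = √(65.0/0.93) = 8.36 rad/s
b_crit = 2√(km) = 2√(65.0×0.93) = 15.55 kg/s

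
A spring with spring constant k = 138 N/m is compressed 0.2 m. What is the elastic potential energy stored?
PE = ½kx² = ½×138×0.2² = 2.76 J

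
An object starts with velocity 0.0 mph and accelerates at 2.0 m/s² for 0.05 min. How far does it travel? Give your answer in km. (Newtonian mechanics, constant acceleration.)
d = v₀t + ½at² (with unit conversion) = 0.009 km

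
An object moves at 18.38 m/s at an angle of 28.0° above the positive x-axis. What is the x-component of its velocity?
vₓ = v cos(θ) = 18.38 × cos(28.0°) = 16.23 m/s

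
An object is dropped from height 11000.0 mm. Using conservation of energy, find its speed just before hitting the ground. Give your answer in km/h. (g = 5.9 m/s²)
mgh = ½mv² → v = √(2gh) = √(2×5.9×11) = 11.39 m/s = 41.01 km/h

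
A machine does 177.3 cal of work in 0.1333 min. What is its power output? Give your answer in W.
P = W/t = 741.8 J / 7.998 s = 92.75 W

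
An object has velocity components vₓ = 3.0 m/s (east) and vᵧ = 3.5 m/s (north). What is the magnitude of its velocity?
|v| = √(vₓ² + vᵧ²) = √(3.0² + 3.5²) = √(21.25) = 4.61 m/s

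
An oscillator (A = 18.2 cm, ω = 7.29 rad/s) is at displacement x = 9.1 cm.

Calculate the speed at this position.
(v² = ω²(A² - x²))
v = ω√(A² − x²) = 7.29×√(0.182² − 0.091²) = 1.149 m/s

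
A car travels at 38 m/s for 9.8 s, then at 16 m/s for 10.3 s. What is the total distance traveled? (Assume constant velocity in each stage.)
d₁ = v₁t₁ = 38 × 9.8 = 372.4 m
d₂ = v₂t₂ = 16 × 10.3 = 164.8 m
d_total = 372.4 + 164.8 = 537.2 m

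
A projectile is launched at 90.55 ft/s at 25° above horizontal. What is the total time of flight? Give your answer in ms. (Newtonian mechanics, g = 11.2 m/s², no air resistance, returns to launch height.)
T = 2v₀sin(θ)/g (with unit conversion) = 2083.0 ms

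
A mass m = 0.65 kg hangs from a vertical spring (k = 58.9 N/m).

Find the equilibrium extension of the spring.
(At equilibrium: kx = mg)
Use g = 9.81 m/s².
x_eq = mg/k = 0.65×9.81/58.9 = 0.1083 m = 10.83 cm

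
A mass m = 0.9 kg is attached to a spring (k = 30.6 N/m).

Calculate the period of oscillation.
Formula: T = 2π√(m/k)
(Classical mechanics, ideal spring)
T = 2π√(m/k) = 2π√(0.9/30.6) = 1.078 s; f = 1/T = 0.928 Hz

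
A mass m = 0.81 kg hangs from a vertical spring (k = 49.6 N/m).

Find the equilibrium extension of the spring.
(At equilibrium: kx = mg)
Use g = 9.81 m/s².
x_eq = mg/k = 0.81×9.81/49.6 = 0.1602 m = 16.02 cm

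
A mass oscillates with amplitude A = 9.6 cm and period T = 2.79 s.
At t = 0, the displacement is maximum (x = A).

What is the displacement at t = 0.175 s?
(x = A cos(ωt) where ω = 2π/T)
ω = 2π/T = 2π/2.79 = 2.252 rad/s
x = A cos(ωt) = 9.6×cos(2.252×0.175) = 8.864 cm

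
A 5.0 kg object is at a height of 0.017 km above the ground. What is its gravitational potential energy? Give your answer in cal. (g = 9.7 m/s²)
PE = mgh = 5 kg × 9.7 m/s² × 17 m = 824.5 J = 197.1 cal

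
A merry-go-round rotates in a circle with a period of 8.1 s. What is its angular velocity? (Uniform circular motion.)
ω = 2π/T = 2π/8.1 = 0.7757 rad/s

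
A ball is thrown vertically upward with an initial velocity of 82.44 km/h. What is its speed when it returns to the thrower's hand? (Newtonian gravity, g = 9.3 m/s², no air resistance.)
By conservation of energy, the ball returns at the same speed = 82.44 km/h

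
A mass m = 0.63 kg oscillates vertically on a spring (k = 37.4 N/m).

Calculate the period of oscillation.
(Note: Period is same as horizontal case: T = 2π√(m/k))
T = 2π√(m/k) = 2π√(0.63/37.4) = 0.8155 s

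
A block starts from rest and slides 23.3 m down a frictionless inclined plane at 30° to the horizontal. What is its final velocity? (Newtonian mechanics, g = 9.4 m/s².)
a = g sin(θ) = 9.4 × sin(30°) = 4.7 m/s²
v = √(2ad) = √(2 × 4.7 × 23.3) = 14.8 m/s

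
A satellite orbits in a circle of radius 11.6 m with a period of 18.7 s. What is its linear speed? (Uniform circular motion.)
v = 2πr/T = 2π×11.6/18.7 = 3.9 m/s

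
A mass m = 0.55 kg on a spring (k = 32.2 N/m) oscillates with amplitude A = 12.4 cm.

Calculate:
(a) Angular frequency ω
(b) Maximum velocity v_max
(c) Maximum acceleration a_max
ω = √(k/m) = √(32.2/0.55) = 7.652 rad/s
v_max = ωA = 7.652×0.124 = 0.9488 m/s
a_max = ω²A = 7.652²×0.124 = 7.26 m/s²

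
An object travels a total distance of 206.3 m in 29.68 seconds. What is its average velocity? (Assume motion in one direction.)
v_avg = Δd / Δt = 206.3 / 29.68 = 6.95 m/s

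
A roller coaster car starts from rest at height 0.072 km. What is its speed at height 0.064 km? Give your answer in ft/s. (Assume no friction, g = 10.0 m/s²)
mgh₁ = ½mv₂² + mgh₂ → v₂ = √(2g(h₁−h₂)) = √(2×10.0×(72−64)) = 12.65 m/s = 41.5 ft/s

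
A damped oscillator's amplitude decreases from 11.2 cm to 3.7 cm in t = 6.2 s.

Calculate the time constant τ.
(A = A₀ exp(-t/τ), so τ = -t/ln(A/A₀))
A/A₀ = 3.7/11.2 = 0.3304; ln(A/A₀) = -1.108
τ = −t/ln(A/A₀) = −6.2/-1.108 = 5.598 s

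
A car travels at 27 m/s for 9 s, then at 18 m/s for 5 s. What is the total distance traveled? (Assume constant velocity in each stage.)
d₁ = v₁t₁ = 27 × 9 = 243 m
d₂ = v₂t₂ = 18 × 5 = 90 m
d_total = 243 + 90 = 333 m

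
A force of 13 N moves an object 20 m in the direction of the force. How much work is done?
W = Fd = 13×20 = 260.0 J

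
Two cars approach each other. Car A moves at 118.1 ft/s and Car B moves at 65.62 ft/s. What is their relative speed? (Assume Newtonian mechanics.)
v_rel = v_A + v_B = 118.1 + 65.62 = 183.7 ft/s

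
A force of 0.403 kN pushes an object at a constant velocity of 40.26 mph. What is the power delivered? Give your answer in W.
P = Fv = 403 N × 18 m/s = 7253 W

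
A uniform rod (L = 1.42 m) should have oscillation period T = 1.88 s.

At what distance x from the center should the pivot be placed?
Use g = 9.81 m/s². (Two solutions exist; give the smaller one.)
T = 2π√((L²/12 + x²)/(gx)). Let c = T²g/(4π²) = 0.8783.
x² − cx + L²/12 = 0 → x = (c − √(c² − L²/3))/2 = 0.2816 m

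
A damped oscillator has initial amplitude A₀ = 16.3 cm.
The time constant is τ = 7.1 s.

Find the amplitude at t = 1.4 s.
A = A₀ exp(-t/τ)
A = A₀ exp(−t/τ) = 16.3×exp(−1.4/7.1) = 13.38 cm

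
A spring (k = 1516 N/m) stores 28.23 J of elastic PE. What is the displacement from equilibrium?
PE = ½kx² → x = √(2PE/k) = √(2×28.23/1516) = 0.193 m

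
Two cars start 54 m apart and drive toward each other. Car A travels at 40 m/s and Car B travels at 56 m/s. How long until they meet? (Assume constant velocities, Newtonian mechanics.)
Combined speed: v_combined = 40 + 56 = 96 m/s
Time to meet: t = d/96 = 54/96 = 0.56 s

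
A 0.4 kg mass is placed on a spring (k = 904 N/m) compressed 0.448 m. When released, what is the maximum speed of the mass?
½kx² = ½mv² → v = x√(k/m) = 0.448×√(904/0.4) = 21.3 m/s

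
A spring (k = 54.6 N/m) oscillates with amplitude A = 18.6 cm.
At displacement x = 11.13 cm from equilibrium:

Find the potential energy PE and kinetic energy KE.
E_total = ½kA² = ½×54.6×(0.186)² = 0.9445 J
PE = ½kx² = ½×54.6×(0.1113)² = 0.3382 J
KE = E_total − PE = 0.6063 J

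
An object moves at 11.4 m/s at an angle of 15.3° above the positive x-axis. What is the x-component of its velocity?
vₓ = v cos(θ) = 11.4 × cos(15.3°) = 11.0 m/s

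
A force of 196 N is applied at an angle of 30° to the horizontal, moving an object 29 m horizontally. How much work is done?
W = Fd cosθ = 196×29×cos(30°) = 4922.5 J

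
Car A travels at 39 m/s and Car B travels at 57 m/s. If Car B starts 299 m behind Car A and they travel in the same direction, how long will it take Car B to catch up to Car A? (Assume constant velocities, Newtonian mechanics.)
Relative speed: v_rel = 57 - 39 = 18 m/s
Time to catch: t = d₀/v_rel = 299/18 = 16.61 s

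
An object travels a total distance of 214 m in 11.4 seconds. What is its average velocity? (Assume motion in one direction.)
v_avg = Δd / Δt = 214 / 11.4 = 18.77 m/s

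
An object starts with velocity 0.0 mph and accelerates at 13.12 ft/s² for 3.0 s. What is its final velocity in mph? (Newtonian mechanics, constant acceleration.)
v = v₀ + at (with unit conversion) = 26.84 mph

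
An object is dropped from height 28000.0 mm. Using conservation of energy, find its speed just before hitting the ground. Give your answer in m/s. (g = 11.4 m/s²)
mgh = ½mv² → v = √(2gh) = √(2×11.4×28) = 25.27 m/s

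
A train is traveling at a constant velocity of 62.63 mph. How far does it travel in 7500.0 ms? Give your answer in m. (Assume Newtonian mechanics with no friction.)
d = vt (with unit conversion) = 210.0 m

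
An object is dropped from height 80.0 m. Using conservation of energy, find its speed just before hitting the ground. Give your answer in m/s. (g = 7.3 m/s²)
mgh = ½mv² → v = √(2gh) = √(2×7.3×80) = 34.18 m/s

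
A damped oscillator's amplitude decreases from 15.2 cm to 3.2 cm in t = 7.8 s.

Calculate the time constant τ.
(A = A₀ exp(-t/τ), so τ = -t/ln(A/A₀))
A/A₀ = 3.2/15.2 = 0.2105; ln(A/A₀) = -1.558
τ = −t/ln(A/A₀) = −7.8/-1.558 = 5.006 s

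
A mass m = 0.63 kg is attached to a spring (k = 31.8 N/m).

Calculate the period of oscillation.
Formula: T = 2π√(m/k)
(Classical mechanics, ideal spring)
T = 2π√(m/k) = 2π√(0.63/31.8) = 0.8844 s; f = 1/T = 1.131 Hz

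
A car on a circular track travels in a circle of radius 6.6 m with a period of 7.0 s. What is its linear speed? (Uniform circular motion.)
v = 2πr/T = 2π×6.6/7.0 = 5.92 m/s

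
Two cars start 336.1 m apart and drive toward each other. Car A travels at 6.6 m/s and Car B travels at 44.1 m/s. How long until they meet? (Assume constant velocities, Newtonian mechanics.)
Combined speed: v_combined = 6.6 + 44.1 = 50.7 m/s
Time to meet: t = d/50.7 = 336.1/50.7 = 6.63 s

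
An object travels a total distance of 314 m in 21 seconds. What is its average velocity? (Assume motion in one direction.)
v_avg = Δd / Δt = 314 / 21 = 14.95 m/s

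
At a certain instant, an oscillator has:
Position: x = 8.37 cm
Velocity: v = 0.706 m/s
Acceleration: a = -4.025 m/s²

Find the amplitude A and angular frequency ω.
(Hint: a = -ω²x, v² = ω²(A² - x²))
a = −ω²x → ω = √(|a|/x) = √(4.025/0.0837) = 6.935 rad/s
v² = ω²(A² − x²) → A = √(x² + v²/ω²) = √(0.0837² + 0.706²/6.935²) = 0.1318 m = 13.18 cm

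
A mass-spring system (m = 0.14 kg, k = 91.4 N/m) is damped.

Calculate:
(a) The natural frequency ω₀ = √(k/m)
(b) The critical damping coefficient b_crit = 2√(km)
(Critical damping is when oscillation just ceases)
ω₀ = √(k/m) = √(91.4/0.14) = 25.55 rad/s
b_crit = 2√(km) = 2√(91.4×0.14) = 7.154 kg/s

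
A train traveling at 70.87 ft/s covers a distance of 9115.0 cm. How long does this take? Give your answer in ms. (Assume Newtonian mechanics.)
t = d/v (with unit conversion) = 4220.0 ms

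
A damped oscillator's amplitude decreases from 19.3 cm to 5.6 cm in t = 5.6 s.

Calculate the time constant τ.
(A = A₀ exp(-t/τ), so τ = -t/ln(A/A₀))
A/A₀ = 5.6/19.3 = 0.2902; ln(A/A₀) = -1.237
τ = −t/ln(A/A₀) = −5.6/-1.237 = 4.526 s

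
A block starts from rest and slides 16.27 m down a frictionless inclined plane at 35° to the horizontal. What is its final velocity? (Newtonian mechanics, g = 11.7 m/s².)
a = g sin(θ) = 11.7 × sin(35°) = 6.71 m/s²
v = √(2ad) = √(2 × 6.71 × 16.27) = 14.78 m/s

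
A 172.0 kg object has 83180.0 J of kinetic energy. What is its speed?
KE = ½mv² → v = √(2KE/m) = √(2×83180.0/172.0) = 31.1 m/s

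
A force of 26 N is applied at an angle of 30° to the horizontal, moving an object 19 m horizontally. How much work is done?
W = Fd cosθ = 26×19×cos(30°) = 427.82 J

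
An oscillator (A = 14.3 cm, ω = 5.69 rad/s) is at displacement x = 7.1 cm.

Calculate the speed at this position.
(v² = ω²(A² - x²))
v = ω√(A² − x²) = 5.69×√(0.143² − 0.071²) = 0.7063 m/s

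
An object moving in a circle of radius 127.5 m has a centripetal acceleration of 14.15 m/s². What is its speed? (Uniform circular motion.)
v = √(a_c × r) = √(14.15 × 127.5) = 42.47 m/s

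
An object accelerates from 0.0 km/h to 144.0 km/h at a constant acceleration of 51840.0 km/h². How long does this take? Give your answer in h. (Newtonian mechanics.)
t = (v - v₀)/a (with unit conversion) = 0.002778 h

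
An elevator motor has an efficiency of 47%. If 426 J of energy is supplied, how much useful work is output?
W_out = η × W_in = 0.47 × 426 = 200.22 J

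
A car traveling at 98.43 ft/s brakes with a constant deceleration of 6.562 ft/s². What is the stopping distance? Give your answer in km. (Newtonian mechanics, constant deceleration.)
d = v₀² / (2a) (with unit conversion) = 0.225 km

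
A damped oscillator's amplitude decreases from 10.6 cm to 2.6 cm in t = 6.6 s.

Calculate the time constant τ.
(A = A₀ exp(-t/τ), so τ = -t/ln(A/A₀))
A/A₀ = 2.6/10.6 = 0.2453; ln(A/A₀) = -1.405
τ = −t/ln(A/A₀) = −6.6/-1.405 = 4.696 s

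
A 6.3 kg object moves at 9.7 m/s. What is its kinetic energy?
KE = ½mv² = ½×6.3×9.7² = 296.3835 J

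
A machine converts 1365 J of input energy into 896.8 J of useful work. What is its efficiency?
η = W_out/W_in = 896.8/1365 = 0.657 = 65.7%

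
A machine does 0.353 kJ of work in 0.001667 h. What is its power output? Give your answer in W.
P = W/t = 353 J / 6.001 s = 58.82 W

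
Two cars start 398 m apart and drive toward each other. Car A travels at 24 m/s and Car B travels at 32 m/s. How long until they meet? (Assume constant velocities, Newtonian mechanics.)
Combined speed: v_combined = 24 + 32 = 56 m/s
Time to meet: t = d/56 = 398/56 = 7.11 s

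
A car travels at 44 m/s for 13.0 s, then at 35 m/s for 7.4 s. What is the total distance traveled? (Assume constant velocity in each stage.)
d₁ = v₁t₁ = 44 × 13.0 = 572 m
d₂ = v₂t₂ = 35 × 7.4 = 259 m
d_total = 572 + 259 = 831.0 m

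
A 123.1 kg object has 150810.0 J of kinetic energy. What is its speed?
KE = ½mv² → v = √(2KE/m) = √(2×150810.0/123.1) = 49.5 m/s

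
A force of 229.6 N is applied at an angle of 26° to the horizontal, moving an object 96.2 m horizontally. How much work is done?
W = Fd cosθ = 229.6×96.2×cos(26°) = 19852.0 J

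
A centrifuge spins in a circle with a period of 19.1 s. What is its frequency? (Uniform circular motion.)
f = 1/T = 1/19.1 = 0.0524 Hz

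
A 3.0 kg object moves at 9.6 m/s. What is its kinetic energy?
KE = ½mv² = ½×3.0×9.6² = 138.24 J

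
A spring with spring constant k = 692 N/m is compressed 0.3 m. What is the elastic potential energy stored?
PE = ½kx² = ½×692×0.3² = 31.14 J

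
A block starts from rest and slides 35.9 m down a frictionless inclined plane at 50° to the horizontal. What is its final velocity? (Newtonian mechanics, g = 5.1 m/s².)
a = g sin(θ) = 5.1 × sin(50°) = 3.91 m/s²
v = √(2ad) = √(2 × 3.91 × 35.9) = 16.75 m/s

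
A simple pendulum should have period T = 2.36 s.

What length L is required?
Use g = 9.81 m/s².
T = 2π√(L/g) → L = g(T/2π)² = 9.81×(2.36/2π)² = 1.384 m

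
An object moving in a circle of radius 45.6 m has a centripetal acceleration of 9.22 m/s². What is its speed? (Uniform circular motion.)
v = √(a_c × r) = √(9.22 × 45.6) = 20.5 m/s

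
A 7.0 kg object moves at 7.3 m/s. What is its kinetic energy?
KE = ½mv² = ½×7.0×7.3² = 186.515 J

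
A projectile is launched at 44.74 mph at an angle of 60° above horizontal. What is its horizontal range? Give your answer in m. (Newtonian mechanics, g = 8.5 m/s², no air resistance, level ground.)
R = v₀² sin(2θ) / g (with unit conversion) = 40.76 m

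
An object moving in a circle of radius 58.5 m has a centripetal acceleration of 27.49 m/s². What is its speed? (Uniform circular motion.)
v = √(a_c × r) = √(27.49 × 58.5) = 40.1 m/s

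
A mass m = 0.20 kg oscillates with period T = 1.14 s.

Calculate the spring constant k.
T = 2π√(m/k) → k = m(2π/T)² = 0.2×(2π/1.14)² = 6.075 N/m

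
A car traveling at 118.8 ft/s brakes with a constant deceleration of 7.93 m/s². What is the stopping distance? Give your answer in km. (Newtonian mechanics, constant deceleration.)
d = v₀² / (2a) (with unit conversion) = 0.08267 km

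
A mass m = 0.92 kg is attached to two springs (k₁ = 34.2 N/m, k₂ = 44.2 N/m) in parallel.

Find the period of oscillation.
k_eq = k₁+k₂ = 78.4 N/m
T = 2π√(m/k_eq) = 2π√(0.92/78.4) = 0.6806 s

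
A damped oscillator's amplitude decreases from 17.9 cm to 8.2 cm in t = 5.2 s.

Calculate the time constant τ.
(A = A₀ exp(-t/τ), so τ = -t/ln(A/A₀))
A/A₀ = 8.2/17.9 = 0.4581; ln(A/A₀) = -0.7807
τ = −t/ln(A/A₀) = −5.2/-0.7807 = 6.661 s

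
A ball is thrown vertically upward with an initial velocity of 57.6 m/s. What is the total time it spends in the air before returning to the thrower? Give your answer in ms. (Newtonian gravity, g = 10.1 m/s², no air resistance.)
t_total = 2v₀/g (with unit conversion) = 11410.0 ms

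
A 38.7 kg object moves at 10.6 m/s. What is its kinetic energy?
KE = ½mv² = ½×38.7×10.6² = 2174.166 J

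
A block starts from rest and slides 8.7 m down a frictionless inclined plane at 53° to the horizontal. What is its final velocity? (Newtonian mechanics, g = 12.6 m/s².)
a = g sin(θ) = 12.6 × sin(53°) = 10.06 m/s²
v = √(2ad) = √(2 × 10.06 × 8.7) = 13.23 m/s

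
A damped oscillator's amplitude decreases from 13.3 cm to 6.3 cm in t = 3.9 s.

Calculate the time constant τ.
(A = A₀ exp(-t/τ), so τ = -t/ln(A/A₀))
A/A₀ = 6.3/13.3 = 0.4737; ln(A/A₀) = -0.7472
τ = −t/ln(A/A₀) = −3.9/-0.7472 = 5.219 s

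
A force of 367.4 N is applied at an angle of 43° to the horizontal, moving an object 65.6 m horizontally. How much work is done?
W = Fd cosθ = 367.4×65.6×cos(43°) = 17627.0 J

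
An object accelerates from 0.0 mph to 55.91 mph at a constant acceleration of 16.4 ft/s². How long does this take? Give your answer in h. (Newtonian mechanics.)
t = (v - v₀)/a (with unit conversion) = 0.001389 h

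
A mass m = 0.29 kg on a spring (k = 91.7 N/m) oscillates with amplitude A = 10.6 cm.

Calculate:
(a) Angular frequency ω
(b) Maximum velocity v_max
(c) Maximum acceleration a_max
ω = √(k/m) = √(91.7/0.29) = 17.78 rad/s
v_max = ωA = 17.78×0.106 = 1.885 m/s
a_max = ω²A = 17.78²×0.106 = 33.52 m/s²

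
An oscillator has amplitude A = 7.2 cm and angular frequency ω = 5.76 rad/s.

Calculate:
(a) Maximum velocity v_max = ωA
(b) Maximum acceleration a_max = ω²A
v_max = ωA = 5.76×0.072 = 0.4147 m/s
a_max = ω²A = 5.76²×0.072 = 2.389 m/s²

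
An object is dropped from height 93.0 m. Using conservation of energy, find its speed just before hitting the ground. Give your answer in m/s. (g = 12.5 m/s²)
mgh = ½mv² → v = √(2gh) = √(2×12.5×93) = 48.22 m/s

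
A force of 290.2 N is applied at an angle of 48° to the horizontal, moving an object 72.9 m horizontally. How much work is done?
W = Fd cosθ = 290.2×72.9×cos(48°) = 14156.0 J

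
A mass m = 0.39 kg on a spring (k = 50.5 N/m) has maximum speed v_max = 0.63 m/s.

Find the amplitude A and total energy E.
½mv²_max = ½kA² → A = v_max√(m/k) = 0.63×√(0.39/50.5) = 0.05536 m = 5.536 cm
E = ½mv²_max = ½×0.39×0.63² = 0.0774 J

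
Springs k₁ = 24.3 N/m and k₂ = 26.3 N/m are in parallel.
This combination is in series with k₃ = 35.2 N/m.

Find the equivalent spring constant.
k₁₂ = k₁ + k₂ = 50.6 N/m (parallel)
1/k_eq = 1/k₁₂ + 1/k₃ → k_eq = 20.76 N/m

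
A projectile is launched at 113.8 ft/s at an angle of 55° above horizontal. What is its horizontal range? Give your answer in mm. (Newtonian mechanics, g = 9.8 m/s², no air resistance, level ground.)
R = v₀² sin(2θ) / g (with unit conversion) = 115400.0 mm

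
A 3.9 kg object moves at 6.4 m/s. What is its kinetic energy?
KE = ½mv² = ½×3.9×6.4² = 79.872 J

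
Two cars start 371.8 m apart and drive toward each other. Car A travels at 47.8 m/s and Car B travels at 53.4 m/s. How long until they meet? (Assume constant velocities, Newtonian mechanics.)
Combined speed: v_combined = 47.8 + 53.4 = 101.2 m/s
Time to meet: t = d/101.2 = 371.8/101.2 = 3.67 s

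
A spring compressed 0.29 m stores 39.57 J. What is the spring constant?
PE = ½kx² → k = 2PE/x² = 2×39.57/0.29² = 941.0 N/m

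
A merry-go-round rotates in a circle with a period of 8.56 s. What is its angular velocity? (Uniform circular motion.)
ω = 2π/T = 2π/8.56 = 0.734 rad/s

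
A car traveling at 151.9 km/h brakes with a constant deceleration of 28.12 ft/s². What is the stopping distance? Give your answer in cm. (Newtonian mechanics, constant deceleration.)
d = v₀² / (2a) (with unit conversion) = 10390.0 cm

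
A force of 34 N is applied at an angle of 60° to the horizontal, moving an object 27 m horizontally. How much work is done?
W = Fd cosθ = 34×27×cos(60°) = 459.0 J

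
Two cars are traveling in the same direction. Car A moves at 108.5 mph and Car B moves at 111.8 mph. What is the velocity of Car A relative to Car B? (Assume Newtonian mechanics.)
v_rel = v_A - v_B = 108.5 - 111.8 = -3.3 mph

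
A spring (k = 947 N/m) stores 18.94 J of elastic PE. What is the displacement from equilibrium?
PE = ½kx² → x = √(2PE/k) = √(2×18.94/947) = 0.2 m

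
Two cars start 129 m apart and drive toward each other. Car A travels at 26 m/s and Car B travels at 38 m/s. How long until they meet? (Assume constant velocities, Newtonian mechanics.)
Combined speed: v_combined = 26 + 38 = 64 m/s
Time to meet: t = d/64 = 129/64 = 2.02 s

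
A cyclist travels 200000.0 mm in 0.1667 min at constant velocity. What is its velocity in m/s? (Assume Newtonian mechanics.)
v = d/t (with unit conversion) = 20.0 m/s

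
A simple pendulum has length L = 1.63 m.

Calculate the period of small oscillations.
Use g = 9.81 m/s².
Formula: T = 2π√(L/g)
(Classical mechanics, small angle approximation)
T = 2π√(L/g) = 2π√(1.63/9.81) = 2.561 s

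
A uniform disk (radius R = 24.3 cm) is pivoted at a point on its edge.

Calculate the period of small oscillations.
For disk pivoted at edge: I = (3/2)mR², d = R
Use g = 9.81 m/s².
I/m = (3/2)R² = 0.08857 m²; d = R = 0.243 m
T = 2π√((3/2)R²/(gR)) = 2π√(3R/(2g)) = 1.211 s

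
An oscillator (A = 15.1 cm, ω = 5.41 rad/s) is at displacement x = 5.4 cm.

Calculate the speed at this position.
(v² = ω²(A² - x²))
v = ω√(A² − x²) = 5.41×√(0.151² − 0.054²) = 0.7629 m/s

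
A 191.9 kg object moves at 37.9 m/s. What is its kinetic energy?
KE = ½mv² = ½×191.9×37.9² = 137823.5 J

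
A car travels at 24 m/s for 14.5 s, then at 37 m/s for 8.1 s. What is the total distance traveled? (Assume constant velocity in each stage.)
d₁ = v₁t₁ = 24 × 14.5 = 348 m
d₂ = v₂t₂ = 37 × 8.1 = 299.7 m
d_total = 348 + 299.7 = 647.7 m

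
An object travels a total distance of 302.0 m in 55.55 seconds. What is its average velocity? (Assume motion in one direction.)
v_avg = Δd / Δt = 302.0 / 55.55 = 5.44 m/s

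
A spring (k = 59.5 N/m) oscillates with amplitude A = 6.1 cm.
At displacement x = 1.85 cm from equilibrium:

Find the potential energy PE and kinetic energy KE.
E_total = ½kA² = ½×59.5×(0.061)² = 0.1107 J
PE = ½kx² = ½×59.5×(0.0185)² = 0.01018 J
KE = E_total − PE = 0.1005 J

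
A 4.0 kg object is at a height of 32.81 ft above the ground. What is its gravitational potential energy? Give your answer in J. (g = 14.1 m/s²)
PE = mgh = 4 kg × 14.1 m/s² × 10 m = 564 J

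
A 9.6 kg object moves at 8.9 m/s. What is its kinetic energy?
KE = ½mv² = ½×9.6×8.9² = 380.208 J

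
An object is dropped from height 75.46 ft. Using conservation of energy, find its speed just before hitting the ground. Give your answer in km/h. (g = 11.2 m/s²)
mgh = ½mv² → v = √(2gh) = √(2×11.2×23) = 22.7 m/s = 81.71 km/h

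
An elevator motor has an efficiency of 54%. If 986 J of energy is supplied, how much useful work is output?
W_out = η × W_in = 0.54 × 986 = 532.44 J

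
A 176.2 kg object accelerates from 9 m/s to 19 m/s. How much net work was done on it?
W_net = ΔKE = ½m(v₂² − v₁²) = ½×176.2×(19² − 9²) = 24668.0 J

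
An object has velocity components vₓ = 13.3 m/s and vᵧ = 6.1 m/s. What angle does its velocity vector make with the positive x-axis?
θ = arctan(vᵧ/vₓ) = arctan(6.1/13.3) = 24.64°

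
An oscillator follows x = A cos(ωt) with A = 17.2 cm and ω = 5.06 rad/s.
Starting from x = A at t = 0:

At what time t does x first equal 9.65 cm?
cos(ωt) = x/A = 9.65/17.2 = 0.561
ωt = arccos(0.561) = 0.9751 rad
t = 0.9751/5.06 = 0.1927 s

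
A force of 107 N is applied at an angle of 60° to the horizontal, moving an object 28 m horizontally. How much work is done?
W = Fd cosθ = 107×28×cos(60°) = 1498.0 J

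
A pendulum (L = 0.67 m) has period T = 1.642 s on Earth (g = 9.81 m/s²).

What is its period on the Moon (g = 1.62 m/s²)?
T = 2π√(L/g), so T_moon/T_earth = √(g_earth/g_moon)
T_moon = 2π√(0.67/1.62) = 4.041 s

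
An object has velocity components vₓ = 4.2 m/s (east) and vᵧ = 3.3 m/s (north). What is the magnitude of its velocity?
|v| = √(vₓ² + vᵧ²) = √(4.2² + 3.3²) = √(28.53) = 5.34 m/s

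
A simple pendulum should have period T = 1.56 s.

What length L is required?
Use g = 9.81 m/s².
T = 2π√(L/g) → L = g(T/2π)² = 9.81×(1.56/2π)² = 0.6047 m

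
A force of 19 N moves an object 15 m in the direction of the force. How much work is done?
W = Fd = 19×15 = 285.0 J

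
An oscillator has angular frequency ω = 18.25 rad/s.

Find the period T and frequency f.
T = 2π/ω = 2π/18.25 = 0.3443 s; f = ω/2π = 2.905 Hz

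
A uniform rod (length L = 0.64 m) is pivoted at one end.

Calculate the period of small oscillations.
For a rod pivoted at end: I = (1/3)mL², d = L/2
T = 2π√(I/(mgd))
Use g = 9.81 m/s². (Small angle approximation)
I/m = (1/3)L² = 0.1365 m²; d = L/2 = 0.32 m
T = 2π√(I/(mgd)) = 2π√(0.1365/(9.81×0.32)) = 1.31 s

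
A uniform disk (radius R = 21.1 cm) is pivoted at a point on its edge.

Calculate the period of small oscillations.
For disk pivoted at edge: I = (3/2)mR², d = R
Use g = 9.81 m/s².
I/m = (3/2)R² = 0.06678 m²; d = R = 0.211 m
T = 2π√((3/2)R²/(gR)) = 2π√(3R/(2g)) = 1.129 s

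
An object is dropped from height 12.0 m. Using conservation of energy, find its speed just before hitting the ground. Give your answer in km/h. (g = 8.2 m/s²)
mgh = ½mv² → v = √(2gh) = √(2×8.2×12) = 14.03 m/s = 50.5 km/h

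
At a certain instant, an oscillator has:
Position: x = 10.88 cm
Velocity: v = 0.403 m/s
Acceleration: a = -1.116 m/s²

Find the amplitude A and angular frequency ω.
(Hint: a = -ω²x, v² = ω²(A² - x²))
a = −ω²x → ω = √(|a|/x) = √(1.116/0.1088) = 3.203 rad/s
v² = ω²(A² − x²) → A = √(x² + v²/ω²) = √(0.1088² + 0.403²/3.203²) = 0.1663 m = 16.63 cm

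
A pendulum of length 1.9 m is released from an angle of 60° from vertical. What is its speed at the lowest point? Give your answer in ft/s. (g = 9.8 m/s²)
h = L(1 − cosθ) = 1.9×(1 − cos60°) = 0.95 m
v = √(2gh) = √(2×9.8×0.95) = 4.315 m/s = 14.16 ft/s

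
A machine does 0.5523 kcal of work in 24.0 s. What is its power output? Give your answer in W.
P = W/t = 2311 J / 24 s = 96.28 W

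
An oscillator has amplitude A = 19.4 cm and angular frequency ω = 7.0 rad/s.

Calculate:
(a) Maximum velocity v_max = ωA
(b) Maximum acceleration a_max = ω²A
v_max = ωA = 7.0×0.194 = 1.358 m/s
a_max = ω²A = 7.0²×0.194 = 9.506 m/s²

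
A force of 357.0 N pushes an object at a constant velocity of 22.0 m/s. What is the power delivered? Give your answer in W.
P = Fv = 357 N × 22 m/s = 7854 W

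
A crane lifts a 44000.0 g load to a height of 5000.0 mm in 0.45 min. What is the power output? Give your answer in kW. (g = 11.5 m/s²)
W = mgh = 44×11.5×5 = 2530 J
P = W/t = 2530/27 = 93.7 W = 0.0937 kW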